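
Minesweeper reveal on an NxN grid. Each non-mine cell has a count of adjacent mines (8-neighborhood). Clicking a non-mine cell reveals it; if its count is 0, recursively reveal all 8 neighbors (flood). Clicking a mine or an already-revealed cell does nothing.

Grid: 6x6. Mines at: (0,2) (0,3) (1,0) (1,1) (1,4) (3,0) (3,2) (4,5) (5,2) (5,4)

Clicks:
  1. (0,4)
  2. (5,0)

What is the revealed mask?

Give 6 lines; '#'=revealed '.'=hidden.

Answer: ....#.
......
......
......
##....
##....

Derivation:
Click 1 (0,4) count=2: revealed 1 new [(0,4)] -> total=1
Click 2 (5,0) count=0: revealed 4 new [(4,0) (4,1) (5,0) (5,1)] -> total=5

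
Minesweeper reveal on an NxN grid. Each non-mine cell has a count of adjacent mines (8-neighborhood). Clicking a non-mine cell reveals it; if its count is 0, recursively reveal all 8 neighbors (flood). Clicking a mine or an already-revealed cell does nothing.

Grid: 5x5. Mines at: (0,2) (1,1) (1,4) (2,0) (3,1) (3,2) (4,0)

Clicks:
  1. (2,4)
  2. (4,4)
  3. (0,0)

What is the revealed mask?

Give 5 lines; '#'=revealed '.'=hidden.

Click 1 (2,4) count=1: revealed 1 new [(2,4)] -> total=1
Click 2 (4,4) count=0: revealed 5 new [(2,3) (3,3) (3,4) (4,3) (4,4)] -> total=6
Click 3 (0,0) count=1: revealed 1 new [(0,0)] -> total=7

Answer: #....
.....
...##
...##
...##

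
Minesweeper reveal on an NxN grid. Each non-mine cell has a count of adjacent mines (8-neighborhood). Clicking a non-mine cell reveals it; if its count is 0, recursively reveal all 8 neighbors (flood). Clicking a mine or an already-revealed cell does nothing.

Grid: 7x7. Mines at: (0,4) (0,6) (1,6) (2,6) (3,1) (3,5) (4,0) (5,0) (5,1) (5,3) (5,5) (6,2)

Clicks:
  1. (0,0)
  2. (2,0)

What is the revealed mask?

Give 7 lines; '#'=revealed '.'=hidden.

Answer: ####...
#####..
#####..
..###..
..###..
.......
.......

Derivation:
Click 1 (0,0) count=0: revealed 20 new [(0,0) (0,1) (0,2) (0,3) (1,0) (1,1) (1,2) (1,3) (1,4) (2,0) (2,1) (2,2) (2,3) (2,4) (3,2) (3,3) (3,4) (4,2) (4,3) (4,4)] -> total=20
Click 2 (2,0) count=1: revealed 0 new [(none)] -> total=20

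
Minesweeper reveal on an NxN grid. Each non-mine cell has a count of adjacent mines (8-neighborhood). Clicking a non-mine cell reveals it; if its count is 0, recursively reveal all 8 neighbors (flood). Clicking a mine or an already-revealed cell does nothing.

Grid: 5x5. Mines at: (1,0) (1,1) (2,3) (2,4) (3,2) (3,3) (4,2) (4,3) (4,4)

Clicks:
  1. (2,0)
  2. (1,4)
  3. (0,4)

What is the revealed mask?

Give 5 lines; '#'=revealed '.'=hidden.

Answer: ..###
..###
#....
.....
.....

Derivation:
Click 1 (2,0) count=2: revealed 1 new [(2,0)] -> total=1
Click 2 (1,4) count=2: revealed 1 new [(1,4)] -> total=2
Click 3 (0,4) count=0: revealed 5 new [(0,2) (0,3) (0,4) (1,2) (1,3)] -> total=7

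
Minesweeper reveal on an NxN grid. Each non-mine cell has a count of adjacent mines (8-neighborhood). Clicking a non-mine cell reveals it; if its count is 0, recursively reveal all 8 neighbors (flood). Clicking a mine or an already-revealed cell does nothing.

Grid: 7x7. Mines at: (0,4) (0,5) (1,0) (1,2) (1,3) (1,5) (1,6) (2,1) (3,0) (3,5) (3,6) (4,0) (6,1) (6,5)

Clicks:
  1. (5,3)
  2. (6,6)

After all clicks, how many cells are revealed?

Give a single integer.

Click 1 (5,3) count=0: revealed 18 new [(2,2) (2,3) (2,4) (3,1) (3,2) (3,3) (3,4) (4,1) (4,2) (4,3) (4,4) (5,1) (5,2) (5,3) (5,4) (6,2) (6,3) (6,4)] -> total=18
Click 2 (6,6) count=1: revealed 1 new [(6,6)] -> total=19

Answer: 19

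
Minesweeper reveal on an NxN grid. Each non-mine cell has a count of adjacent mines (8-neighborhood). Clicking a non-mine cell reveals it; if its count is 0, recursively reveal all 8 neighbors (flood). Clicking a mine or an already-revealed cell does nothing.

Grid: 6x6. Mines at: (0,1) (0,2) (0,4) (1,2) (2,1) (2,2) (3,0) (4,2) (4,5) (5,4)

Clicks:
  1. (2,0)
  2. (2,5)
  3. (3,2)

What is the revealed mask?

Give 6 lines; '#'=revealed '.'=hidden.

Answer: ......
...###
#..###
..####
......
......

Derivation:
Click 1 (2,0) count=2: revealed 1 new [(2,0)] -> total=1
Click 2 (2,5) count=0: revealed 9 new [(1,3) (1,4) (1,5) (2,3) (2,4) (2,5) (3,3) (3,4) (3,5)] -> total=10
Click 3 (3,2) count=3: revealed 1 new [(3,2)] -> total=11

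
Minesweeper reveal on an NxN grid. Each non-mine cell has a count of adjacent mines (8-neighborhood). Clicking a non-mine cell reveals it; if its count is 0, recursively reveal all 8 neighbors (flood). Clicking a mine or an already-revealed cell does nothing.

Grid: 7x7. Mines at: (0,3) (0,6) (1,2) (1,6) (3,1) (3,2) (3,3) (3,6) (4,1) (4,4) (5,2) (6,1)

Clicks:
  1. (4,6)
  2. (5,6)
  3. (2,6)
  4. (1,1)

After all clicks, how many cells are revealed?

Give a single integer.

Click 1 (4,6) count=1: revealed 1 new [(4,6)] -> total=1
Click 2 (5,6) count=0: revealed 9 new [(4,5) (5,3) (5,4) (5,5) (5,6) (6,3) (6,4) (6,5) (6,6)] -> total=10
Click 3 (2,6) count=2: revealed 1 new [(2,6)] -> total=11
Click 4 (1,1) count=1: revealed 1 new [(1,1)] -> total=12

Answer: 12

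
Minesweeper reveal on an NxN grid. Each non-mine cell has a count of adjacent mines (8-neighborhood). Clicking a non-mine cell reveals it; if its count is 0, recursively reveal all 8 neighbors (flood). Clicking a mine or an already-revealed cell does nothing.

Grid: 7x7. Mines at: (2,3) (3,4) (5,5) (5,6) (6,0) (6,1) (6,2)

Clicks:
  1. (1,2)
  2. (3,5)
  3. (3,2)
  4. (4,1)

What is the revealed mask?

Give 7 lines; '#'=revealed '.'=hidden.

Click 1 (1,2) count=1: revealed 1 new [(1,2)] -> total=1
Click 2 (3,5) count=1: revealed 1 new [(3,5)] -> total=2
Click 3 (3,2) count=1: revealed 1 new [(3,2)] -> total=3
Click 4 (4,1) count=0: revealed 33 new [(0,0) (0,1) (0,2) (0,3) (0,4) (0,5) (0,6) (1,0) (1,1) (1,3) (1,4) (1,5) (1,6) (2,0) (2,1) (2,2) (2,4) (2,5) (2,6) (3,0) (3,1) (3,3) (3,6) (4,0) (4,1) (4,2) (4,3) (4,5) (4,6) (5,0) (5,1) (5,2) (5,3)] -> total=36

Answer: #######
#######
###.###
####.##
####.##
####...
.......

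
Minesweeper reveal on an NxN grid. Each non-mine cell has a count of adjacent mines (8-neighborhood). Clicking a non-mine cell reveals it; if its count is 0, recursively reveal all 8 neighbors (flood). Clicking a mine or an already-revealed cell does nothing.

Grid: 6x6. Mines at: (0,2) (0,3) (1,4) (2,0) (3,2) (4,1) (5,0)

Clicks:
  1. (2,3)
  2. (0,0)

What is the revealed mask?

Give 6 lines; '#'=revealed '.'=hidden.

Answer: ##....
##....
...#..
......
......
......

Derivation:
Click 1 (2,3) count=2: revealed 1 new [(2,3)] -> total=1
Click 2 (0,0) count=0: revealed 4 new [(0,0) (0,1) (1,0) (1,1)] -> total=5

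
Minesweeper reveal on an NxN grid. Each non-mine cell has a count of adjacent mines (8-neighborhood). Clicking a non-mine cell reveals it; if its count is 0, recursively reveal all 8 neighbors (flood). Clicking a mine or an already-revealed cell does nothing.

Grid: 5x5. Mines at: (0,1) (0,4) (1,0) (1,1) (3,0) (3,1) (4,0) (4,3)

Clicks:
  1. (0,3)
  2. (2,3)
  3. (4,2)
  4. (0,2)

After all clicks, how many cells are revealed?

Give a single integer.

Click 1 (0,3) count=1: revealed 1 new [(0,3)] -> total=1
Click 2 (2,3) count=0: revealed 9 new [(1,2) (1,3) (1,4) (2,2) (2,3) (2,4) (3,2) (3,3) (3,4)] -> total=10
Click 3 (4,2) count=2: revealed 1 new [(4,2)] -> total=11
Click 4 (0,2) count=2: revealed 1 new [(0,2)] -> total=12

Answer: 12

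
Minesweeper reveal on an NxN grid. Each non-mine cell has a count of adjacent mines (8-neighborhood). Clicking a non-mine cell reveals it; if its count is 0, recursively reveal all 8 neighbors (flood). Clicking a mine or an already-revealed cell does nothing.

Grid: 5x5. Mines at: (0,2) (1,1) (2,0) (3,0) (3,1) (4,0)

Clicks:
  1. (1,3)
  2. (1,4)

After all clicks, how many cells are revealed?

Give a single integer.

Click 1 (1,3) count=1: revealed 1 new [(1,3)] -> total=1
Click 2 (1,4) count=0: revealed 13 new [(0,3) (0,4) (1,2) (1,4) (2,2) (2,3) (2,4) (3,2) (3,3) (3,4) (4,2) (4,3) (4,4)] -> total=14

Answer: 14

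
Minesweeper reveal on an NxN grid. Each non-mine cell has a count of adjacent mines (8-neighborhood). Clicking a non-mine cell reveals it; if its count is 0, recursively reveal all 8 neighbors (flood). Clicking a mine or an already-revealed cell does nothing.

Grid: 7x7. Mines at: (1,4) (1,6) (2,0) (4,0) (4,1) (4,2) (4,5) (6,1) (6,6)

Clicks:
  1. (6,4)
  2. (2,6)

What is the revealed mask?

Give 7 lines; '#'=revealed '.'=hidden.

Click 1 (6,4) count=0: revealed 8 new [(5,2) (5,3) (5,4) (5,5) (6,2) (6,3) (6,4) (6,5)] -> total=8
Click 2 (2,6) count=1: revealed 1 new [(2,6)] -> total=9

Answer: .......
.......
......#
.......
.......
..####.
..####.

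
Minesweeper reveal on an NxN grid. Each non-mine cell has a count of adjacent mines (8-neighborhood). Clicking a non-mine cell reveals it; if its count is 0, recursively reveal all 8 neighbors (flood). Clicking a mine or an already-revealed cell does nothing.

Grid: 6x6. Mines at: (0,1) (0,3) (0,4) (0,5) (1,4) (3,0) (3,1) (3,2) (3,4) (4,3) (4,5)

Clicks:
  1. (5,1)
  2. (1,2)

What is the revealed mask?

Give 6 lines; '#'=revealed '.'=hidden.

Answer: ......
..#...
......
......
###...
###...

Derivation:
Click 1 (5,1) count=0: revealed 6 new [(4,0) (4,1) (4,2) (5,0) (5,1) (5,2)] -> total=6
Click 2 (1,2) count=2: revealed 1 new [(1,2)] -> total=7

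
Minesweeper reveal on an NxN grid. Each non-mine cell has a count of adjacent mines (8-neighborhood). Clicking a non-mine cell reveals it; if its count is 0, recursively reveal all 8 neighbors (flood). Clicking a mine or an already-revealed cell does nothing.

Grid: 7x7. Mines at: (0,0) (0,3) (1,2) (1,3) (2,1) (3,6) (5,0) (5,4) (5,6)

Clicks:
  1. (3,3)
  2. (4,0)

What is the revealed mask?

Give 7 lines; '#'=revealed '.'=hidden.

Click 1 (3,3) count=0: revealed 20 new [(2,2) (2,3) (2,4) (2,5) (3,1) (3,2) (3,3) (3,4) (3,5) (4,1) (4,2) (4,3) (4,4) (4,5) (5,1) (5,2) (5,3) (6,1) (6,2) (6,3)] -> total=20
Click 2 (4,0) count=1: revealed 1 new [(4,0)] -> total=21

Answer: .......
.......
..####.
.#####.
######.
.###...
.###...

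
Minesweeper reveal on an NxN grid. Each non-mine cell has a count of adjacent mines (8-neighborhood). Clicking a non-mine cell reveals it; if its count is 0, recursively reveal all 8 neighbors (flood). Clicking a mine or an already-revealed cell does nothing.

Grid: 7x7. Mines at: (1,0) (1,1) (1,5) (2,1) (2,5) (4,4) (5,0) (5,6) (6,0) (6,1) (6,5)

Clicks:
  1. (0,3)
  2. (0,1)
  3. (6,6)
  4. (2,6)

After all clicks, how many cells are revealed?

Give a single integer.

Click 1 (0,3) count=0: revealed 12 new [(0,2) (0,3) (0,4) (1,2) (1,3) (1,4) (2,2) (2,3) (2,4) (3,2) (3,3) (3,4)] -> total=12
Click 2 (0,1) count=2: revealed 1 new [(0,1)] -> total=13
Click 3 (6,6) count=2: revealed 1 new [(6,6)] -> total=14
Click 4 (2,6) count=2: revealed 1 new [(2,6)] -> total=15

Answer: 15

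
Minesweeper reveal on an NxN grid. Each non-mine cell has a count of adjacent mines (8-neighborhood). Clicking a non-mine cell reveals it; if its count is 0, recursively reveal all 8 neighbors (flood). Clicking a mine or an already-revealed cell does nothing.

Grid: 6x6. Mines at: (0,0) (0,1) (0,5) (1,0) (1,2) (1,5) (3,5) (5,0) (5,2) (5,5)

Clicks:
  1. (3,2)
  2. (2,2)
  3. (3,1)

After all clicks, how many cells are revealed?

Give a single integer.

Click 1 (3,2) count=0: revealed 15 new [(2,0) (2,1) (2,2) (2,3) (2,4) (3,0) (3,1) (3,2) (3,3) (3,4) (4,0) (4,1) (4,2) (4,3) (4,4)] -> total=15
Click 2 (2,2) count=1: revealed 0 new [(none)] -> total=15
Click 3 (3,1) count=0: revealed 0 new [(none)] -> total=15

Answer: 15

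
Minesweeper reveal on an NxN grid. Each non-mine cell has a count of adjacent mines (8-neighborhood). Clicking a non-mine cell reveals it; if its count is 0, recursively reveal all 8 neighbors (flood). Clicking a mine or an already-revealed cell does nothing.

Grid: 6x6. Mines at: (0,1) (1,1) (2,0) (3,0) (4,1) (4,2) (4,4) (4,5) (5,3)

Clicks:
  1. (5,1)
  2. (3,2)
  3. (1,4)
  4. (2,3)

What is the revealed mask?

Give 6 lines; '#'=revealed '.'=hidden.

Click 1 (5,1) count=2: revealed 1 new [(5,1)] -> total=1
Click 2 (3,2) count=2: revealed 1 new [(3,2)] -> total=2
Click 3 (1,4) count=0: revealed 15 new [(0,2) (0,3) (0,4) (0,5) (1,2) (1,3) (1,4) (1,5) (2,2) (2,3) (2,4) (2,5) (3,3) (3,4) (3,5)] -> total=17
Click 4 (2,3) count=0: revealed 0 new [(none)] -> total=17

Answer: ..####
..####
..####
..####
......
.#....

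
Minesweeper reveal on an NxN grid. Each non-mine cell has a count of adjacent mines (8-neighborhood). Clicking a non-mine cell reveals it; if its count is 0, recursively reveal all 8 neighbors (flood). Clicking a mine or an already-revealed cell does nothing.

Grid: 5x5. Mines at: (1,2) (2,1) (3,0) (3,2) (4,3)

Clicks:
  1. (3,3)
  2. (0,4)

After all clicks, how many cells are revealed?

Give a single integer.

Click 1 (3,3) count=2: revealed 1 new [(3,3)] -> total=1
Click 2 (0,4) count=0: revealed 7 new [(0,3) (0,4) (1,3) (1,4) (2,3) (2,4) (3,4)] -> total=8

Answer: 8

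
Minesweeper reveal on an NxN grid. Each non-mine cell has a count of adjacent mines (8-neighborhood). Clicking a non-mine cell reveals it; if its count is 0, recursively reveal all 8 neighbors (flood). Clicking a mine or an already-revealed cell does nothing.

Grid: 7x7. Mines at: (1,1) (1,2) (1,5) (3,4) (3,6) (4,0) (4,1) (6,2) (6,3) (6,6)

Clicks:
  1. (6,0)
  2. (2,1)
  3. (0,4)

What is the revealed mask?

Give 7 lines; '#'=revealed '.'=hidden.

Answer: ....#..
.......
.#.....
.......
.......
##.....
##.....

Derivation:
Click 1 (6,0) count=0: revealed 4 new [(5,0) (5,1) (6,0) (6,1)] -> total=4
Click 2 (2,1) count=2: revealed 1 new [(2,1)] -> total=5
Click 3 (0,4) count=1: revealed 1 new [(0,4)] -> total=6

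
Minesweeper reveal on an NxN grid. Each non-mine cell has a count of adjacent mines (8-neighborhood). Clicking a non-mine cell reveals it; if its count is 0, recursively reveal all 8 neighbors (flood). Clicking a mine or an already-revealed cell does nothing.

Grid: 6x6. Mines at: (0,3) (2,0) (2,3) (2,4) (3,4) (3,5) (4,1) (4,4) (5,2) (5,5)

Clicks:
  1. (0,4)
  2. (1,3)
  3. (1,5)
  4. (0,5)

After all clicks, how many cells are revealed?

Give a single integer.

Answer: 5

Derivation:
Click 1 (0,4) count=1: revealed 1 new [(0,4)] -> total=1
Click 2 (1,3) count=3: revealed 1 new [(1,3)] -> total=2
Click 3 (1,5) count=1: revealed 1 new [(1,5)] -> total=3
Click 4 (0,5) count=0: revealed 2 new [(0,5) (1,4)] -> total=5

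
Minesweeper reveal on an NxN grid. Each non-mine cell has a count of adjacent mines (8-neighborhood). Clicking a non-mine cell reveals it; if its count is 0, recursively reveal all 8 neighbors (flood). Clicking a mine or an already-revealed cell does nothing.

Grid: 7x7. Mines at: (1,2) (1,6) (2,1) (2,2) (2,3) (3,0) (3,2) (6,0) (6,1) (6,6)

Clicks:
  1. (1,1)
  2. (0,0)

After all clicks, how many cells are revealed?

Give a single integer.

Answer: 4

Derivation:
Click 1 (1,1) count=3: revealed 1 new [(1,1)] -> total=1
Click 2 (0,0) count=0: revealed 3 new [(0,0) (0,1) (1,0)] -> total=4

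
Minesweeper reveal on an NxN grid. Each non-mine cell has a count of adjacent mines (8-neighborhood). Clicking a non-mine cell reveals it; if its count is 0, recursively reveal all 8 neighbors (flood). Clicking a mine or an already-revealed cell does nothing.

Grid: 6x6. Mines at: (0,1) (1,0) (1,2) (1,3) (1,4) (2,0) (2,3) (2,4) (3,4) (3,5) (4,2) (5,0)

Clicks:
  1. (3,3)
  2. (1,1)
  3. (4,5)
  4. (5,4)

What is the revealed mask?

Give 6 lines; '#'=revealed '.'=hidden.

Answer: ......
.#....
......
...#..
...###
...###

Derivation:
Click 1 (3,3) count=4: revealed 1 new [(3,3)] -> total=1
Click 2 (1,1) count=4: revealed 1 new [(1,1)] -> total=2
Click 3 (4,5) count=2: revealed 1 new [(4,5)] -> total=3
Click 4 (5,4) count=0: revealed 5 new [(4,3) (4,4) (5,3) (5,4) (5,5)] -> total=8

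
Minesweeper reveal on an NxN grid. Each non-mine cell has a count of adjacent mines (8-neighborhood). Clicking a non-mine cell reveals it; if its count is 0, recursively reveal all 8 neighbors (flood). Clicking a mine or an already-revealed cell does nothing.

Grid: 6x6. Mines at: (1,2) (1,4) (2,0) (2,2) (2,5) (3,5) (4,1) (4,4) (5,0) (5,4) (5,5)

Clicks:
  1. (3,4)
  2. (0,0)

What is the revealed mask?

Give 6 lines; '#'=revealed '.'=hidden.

Click 1 (3,4) count=3: revealed 1 new [(3,4)] -> total=1
Click 2 (0,0) count=0: revealed 4 new [(0,0) (0,1) (1,0) (1,1)] -> total=5

Answer: ##....
##....
......
....#.
......
......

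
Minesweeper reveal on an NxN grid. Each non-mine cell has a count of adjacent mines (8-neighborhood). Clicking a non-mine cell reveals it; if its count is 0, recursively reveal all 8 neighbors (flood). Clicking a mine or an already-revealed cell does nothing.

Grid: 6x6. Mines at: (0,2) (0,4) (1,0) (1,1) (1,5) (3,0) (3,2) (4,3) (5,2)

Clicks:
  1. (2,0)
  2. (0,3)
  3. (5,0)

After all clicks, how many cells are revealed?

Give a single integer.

Answer: 6

Derivation:
Click 1 (2,0) count=3: revealed 1 new [(2,0)] -> total=1
Click 2 (0,3) count=2: revealed 1 new [(0,3)] -> total=2
Click 3 (5,0) count=0: revealed 4 new [(4,0) (4,1) (5,0) (5,1)] -> total=6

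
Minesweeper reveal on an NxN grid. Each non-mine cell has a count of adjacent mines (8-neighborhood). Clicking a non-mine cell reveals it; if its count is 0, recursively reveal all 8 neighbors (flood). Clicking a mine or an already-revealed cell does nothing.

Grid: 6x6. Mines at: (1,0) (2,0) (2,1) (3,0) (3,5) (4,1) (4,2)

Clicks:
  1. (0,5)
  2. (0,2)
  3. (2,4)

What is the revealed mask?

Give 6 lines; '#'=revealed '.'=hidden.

Click 1 (0,5) count=0: revealed 17 new [(0,1) (0,2) (0,3) (0,4) (0,5) (1,1) (1,2) (1,3) (1,4) (1,5) (2,2) (2,3) (2,4) (2,5) (3,2) (3,3) (3,4)] -> total=17
Click 2 (0,2) count=0: revealed 0 new [(none)] -> total=17
Click 3 (2,4) count=1: revealed 0 new [(none)] -> total=17

Answer: .#####
.#####
..####
..###.
......
......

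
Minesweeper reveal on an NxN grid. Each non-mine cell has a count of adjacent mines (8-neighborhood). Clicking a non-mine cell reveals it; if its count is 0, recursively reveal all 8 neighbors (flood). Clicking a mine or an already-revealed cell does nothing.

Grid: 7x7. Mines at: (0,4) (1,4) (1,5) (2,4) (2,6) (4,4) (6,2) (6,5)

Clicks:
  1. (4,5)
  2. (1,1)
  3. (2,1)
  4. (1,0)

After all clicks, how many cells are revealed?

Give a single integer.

Answer: 27

Derivation:
Click 1 (4,5) count=1: revealed 1 new [(4,5)] -> total=1
Click 2 (1,1) count=0: revealed 26 new [(0,0) (0,1) (0,2) (0,3) (1,0) (1,1) (1,2) (1,3) (2,0) (2,1) (2,2) (2,3) (3,0) (3,1) (3,2) (3,3) (4,0) (4,1) (4,2) (4,3) (5,0) (5,1) (5,2) (5,3) (6,0) (6,1)] -> total=27
Click 3 (2,1) count=0: revealed 0 new [(none)] -> total=27
Click 4 (1,0) count=0: revealed 0 new [(none)] -> total=27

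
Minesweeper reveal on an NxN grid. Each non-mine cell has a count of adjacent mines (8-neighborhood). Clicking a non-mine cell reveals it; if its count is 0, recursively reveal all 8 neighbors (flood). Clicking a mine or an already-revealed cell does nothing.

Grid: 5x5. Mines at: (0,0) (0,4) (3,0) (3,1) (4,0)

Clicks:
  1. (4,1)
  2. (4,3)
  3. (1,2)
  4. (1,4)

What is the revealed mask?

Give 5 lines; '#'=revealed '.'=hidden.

Click 1 (4,1) count=3: revealed 1 new [(4,1)] -> total=1
Click 2 (4,3) count=0: revealed 17 new [(0,1) (0,2) (0,3) (1,1) (1,2) (1,3) (1,4) (2,1) (2,2) (2,3) (2,4) (3,2) (3,3) (3,4) (4,2) (4,3) (4,4)] -> total=18
Click 3 (1,2) count=0: revealed 0 new [(none)] -> total=18
Click 4 (1,4) count=1: revealed 0 new [(none)] -> total=18

Answer: .###.
.####
.####
..###
.####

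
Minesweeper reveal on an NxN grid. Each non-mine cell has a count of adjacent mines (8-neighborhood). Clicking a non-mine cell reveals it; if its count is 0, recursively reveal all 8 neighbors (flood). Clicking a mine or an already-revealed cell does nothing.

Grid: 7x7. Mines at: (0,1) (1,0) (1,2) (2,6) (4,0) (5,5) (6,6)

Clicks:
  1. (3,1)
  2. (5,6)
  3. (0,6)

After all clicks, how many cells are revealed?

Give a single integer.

Click 1 (3,1) count=1: revealed 1 new [(3,1)] -> total=1
Click 2 (5,6) count=2: revealed 1 new [(5,6)] -> total=2
Click 3 (0,6) count=0: revealed 32 new [(0,3) (0,4) (0,5) (0,6) (1,3) (1,4) (1,5) (1,6) (2,1) (2,2) (2,3) (2,4) (2,5) (3,2) (3,3) (3,4) (3,5) (4,1) (4,2) (4,3) (4,4) (4,5) (5,0) (5,1) (5,2) (5,3) (5,4) (6,0) (6,1) (6,2) (6,3) (6,4)] -> total=34

Answer: 34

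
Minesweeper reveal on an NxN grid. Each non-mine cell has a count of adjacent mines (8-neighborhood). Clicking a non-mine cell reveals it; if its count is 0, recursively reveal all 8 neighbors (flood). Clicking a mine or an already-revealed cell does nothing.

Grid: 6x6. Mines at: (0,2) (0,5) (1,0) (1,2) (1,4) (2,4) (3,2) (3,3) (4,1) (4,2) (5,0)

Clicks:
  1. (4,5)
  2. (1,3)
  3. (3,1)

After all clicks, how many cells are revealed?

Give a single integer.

Click 1 (4,5) count=0: revealed 8 new [(3,4) (3,5) (4,3) (4,4) (4,5) (5,3) (5,4) (5,5)] -> total=8
Click 2 (1,3) count=4: revealed 1 new [(1,3)] -> total=9
Click 3 (3,1) count=3: revealed 1 new [(3,1)] -> total=10

Answer: 10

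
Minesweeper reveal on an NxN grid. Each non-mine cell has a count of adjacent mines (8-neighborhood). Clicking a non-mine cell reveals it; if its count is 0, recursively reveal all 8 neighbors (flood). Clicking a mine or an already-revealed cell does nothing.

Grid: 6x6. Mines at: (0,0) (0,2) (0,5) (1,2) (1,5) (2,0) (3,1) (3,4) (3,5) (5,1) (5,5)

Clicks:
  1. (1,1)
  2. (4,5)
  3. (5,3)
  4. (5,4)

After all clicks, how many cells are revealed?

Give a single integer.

Answer: 8

Derivation:
Click 1 (1,1) count=4: revealed 1 new [(1,1)] -> total=1
Click 2 (4,5) count=3: revealed 1 new [(4,5)] -> total=2
Click 3 (5,3) count=0: revealed 6 new [(4,2) (4,3) (4,4) (5,2) (5,3) (5,4)] -> total=8
Click 4 (5,4) count=1: revealed 0 new [(none)] -> total=8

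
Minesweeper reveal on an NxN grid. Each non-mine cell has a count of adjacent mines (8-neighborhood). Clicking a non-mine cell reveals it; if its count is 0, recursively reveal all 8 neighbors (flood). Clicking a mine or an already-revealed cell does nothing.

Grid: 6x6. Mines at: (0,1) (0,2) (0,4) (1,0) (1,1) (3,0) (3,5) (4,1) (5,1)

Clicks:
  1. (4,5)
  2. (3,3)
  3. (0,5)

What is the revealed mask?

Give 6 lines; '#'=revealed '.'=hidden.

Answer: .....#
..###.
..###.
..###.
..####
..####

Derivation:
Click 1 (4,5) count=1: revealed 1 new [(4,5)] -> total=1
Click 2 (3,3) count=0: revealed 16 new [(1,2) (1,3) (1,4) (2,2) (2,3) (2,4) (3,2) (3,3) (3,4) (4,2) (4,3) (4,4) (5,2) (5,3) (5,4) (5,5)] -> total=17
Click 3 (0,5) count=1: revealed 1 new [(0,5)] -> total=18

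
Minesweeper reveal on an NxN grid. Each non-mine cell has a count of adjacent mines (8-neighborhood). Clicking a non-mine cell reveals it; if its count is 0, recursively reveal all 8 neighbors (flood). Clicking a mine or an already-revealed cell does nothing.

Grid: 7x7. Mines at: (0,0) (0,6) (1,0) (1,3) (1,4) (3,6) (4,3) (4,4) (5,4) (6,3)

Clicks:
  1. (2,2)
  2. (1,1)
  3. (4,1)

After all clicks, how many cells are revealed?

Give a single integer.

Click 1 (2,2) count=1: revealed 1 new [(2,2)] -> total=1
Click 2 (1,1) count=2: revealed 1 new [(1,1)] -> total=2
Click 3 (4,1) count=0: revealed 14 new [(2,0) (2,1) (3,0) (3,1) (3,2) (4,0) (4,1) (4,2) (5,0) (5,1) (5,2) (6,0) (6,1) (6,2)] -> total=16

Answer: 16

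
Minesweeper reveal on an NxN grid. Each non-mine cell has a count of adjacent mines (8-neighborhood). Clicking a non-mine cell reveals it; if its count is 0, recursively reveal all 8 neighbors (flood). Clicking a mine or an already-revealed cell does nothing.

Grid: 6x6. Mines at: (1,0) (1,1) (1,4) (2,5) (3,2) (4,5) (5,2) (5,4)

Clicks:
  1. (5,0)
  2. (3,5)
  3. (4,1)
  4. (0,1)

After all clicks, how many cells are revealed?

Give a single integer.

Answer: 10

Derivation:
Click 1 (5,0) count=0: revealed 8 new [(2,0) (2,1) (3,0) (3,1) (4,0) (4,1) (5,0) (5,1)] -> total=8
Click 2 (3,5) count=2: revealed 1 new [(3,5)] -> total=9
Click 3 (4,1) count=2: revealed 0 new [(none)] -> total=9
Click 4 (0,1) count=2: revealed 1 new [(0,1)] -> total=10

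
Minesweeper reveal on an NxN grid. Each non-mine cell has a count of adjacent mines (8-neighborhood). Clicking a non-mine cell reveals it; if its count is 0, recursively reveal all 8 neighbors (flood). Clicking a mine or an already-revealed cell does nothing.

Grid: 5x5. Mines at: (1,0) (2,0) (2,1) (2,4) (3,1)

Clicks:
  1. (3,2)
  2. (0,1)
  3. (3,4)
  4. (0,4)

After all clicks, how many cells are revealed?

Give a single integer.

Answer: 10

Derivation:
Click 1 (3,2) count=2: revealed 1 new [(3,2)] -> total=1
Click 2 (0,1) count=1: revealed 1 new [(0,1)] -> total=2
Click 3 (3,4) count=1: revealed 1 new [(3,4)] -> total=3
Click 4 (0,4) count=0: revealed 7 new [(0,2) (0,3) (0,4) (1,1) (1,2) (1,3) (1,4)] -> total=10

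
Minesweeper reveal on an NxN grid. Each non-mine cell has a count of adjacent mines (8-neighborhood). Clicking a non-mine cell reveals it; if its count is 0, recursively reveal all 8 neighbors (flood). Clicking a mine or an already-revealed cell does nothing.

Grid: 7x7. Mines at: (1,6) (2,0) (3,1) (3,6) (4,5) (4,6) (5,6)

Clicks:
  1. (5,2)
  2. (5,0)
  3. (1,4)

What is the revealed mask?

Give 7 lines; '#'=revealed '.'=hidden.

Click 1 (5,2) count=0: revealed 38 new [(0,0) (0,1) (0,2) (0,3) (0,4) (0,5) (1,0) (1,1) (1,2) (1,3) (1,4) (1,5) (2,1) (2,2) (2,3) (2,4) (2,5) (3,2) (3,3) (3,4) (3,5) (4,0) (4,1) (4,2) (4,3) (4,4) (5,0) (5,1) (5,2) (5,3) (5,4) (5,5) (6,0) (6,1) (6,2) (6,3) (6,4) (6,5)] -> total=38
Click 2 (5,0) count=0: revealed 0 new [(none)] -> total=38
Click 3 (1,4) count=0: revealed 0 new [(none)] -> total=38

Answer: ######.
######.
.#####.
..####.
#####..
######.
######.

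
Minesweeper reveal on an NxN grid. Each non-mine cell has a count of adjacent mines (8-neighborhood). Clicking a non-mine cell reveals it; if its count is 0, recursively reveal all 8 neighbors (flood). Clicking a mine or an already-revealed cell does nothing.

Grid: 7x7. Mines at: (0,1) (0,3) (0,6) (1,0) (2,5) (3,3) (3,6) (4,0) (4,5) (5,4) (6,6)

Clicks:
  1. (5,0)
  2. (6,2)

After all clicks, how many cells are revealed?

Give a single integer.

Click 1 (5,0) count=1: revealed 1 new [(5,0)] -> total=1
Click 2 (6,2) count=0: revealed 10 new [(4,1) (4,2) (4,3) (5,1) (5,2) (5,3) (6,0) (6,1) (6,2) (6,3)] -> total=11

Answer: 11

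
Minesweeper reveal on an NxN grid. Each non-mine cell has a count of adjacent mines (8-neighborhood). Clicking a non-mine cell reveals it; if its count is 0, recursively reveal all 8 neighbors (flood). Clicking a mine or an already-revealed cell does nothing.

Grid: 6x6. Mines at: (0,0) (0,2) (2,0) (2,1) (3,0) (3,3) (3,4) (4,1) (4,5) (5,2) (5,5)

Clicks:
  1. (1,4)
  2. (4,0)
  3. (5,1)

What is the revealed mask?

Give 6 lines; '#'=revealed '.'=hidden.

Click 1 (1,4) count=0: revealed 9 new [(0,3) (0,4) (0,5) (1,3) (1,4) (1,5) (2,3) (2,4) (2,5)] -> total=9
Click 2 (4,0) count=2: revealed 1 new [(4,0)] -> total=10
Click 3 (5,1) count=2: revealed 1 new [(5,1)] -> total=11

Answer: ...###
...###
...###
......
#.....
.#....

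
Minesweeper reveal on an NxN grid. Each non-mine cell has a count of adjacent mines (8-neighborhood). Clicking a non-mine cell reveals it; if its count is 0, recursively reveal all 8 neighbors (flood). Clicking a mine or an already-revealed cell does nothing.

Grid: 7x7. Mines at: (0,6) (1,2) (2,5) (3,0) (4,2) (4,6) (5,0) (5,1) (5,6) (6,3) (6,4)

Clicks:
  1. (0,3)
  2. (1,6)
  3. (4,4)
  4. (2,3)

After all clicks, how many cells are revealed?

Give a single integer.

Click 1 (0,3) count=1: revealed 1 new [(0,3)] -> total=1
Click 2 (1,6) count=2: revealed 1 new [(1,6)] -> total=2
Click 3 (4,4) count=0: revealed 9 new [(3,3) (3,4) (3,5) (4,3) (4,4) (4,5) (5,3) (5,4) (5,5)] -> total=11
Click 4 (2,3) count=1: revealed 1 new [(2,3)] -> total=12

Answer: 12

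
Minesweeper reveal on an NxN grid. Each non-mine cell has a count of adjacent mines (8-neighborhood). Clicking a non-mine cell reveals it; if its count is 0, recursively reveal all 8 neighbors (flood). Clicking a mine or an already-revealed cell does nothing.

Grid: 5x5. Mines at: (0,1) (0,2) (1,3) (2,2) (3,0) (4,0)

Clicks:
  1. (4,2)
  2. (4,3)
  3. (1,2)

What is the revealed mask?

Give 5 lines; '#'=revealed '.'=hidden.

Click 1 (4,2) count=0: revealed 10 new [(2,3) (2,4) (3,1) (3,2) (3,3) (3,4) (4,1) (4,2) (4,3) (4,4)] -> total=10
Click 2 (4,3) count=0: revealed 0 new [(none)] -> total=10
Click 3 (1,2) count=4: revealed 1 new [(1,2)] -> total=11

Answer: .....
..#..
...##
.####
.####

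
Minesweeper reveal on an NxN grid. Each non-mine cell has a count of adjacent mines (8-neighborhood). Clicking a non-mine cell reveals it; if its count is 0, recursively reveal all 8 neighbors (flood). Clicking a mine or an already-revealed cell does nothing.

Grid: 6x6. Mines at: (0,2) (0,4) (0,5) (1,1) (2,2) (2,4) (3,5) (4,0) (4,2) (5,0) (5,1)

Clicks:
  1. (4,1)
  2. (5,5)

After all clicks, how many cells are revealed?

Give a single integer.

Click 1 (4,1) count=4: revealed 1 new [(4,1)] -> total=1
Click 2 (5,5) count=0: revealed 6 new [(4,3) (4,4) (4,5) (5,3) (5,4) (5,5)] -> total=7

Answer: 7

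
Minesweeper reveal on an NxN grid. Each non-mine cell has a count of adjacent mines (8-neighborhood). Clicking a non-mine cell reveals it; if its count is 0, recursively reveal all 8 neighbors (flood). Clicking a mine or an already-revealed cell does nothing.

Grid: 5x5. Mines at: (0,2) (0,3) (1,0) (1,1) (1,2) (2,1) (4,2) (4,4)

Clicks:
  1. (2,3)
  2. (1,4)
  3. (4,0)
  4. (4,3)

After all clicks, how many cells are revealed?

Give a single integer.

Answer: 7

Derivation:
Click 1 (2,3) count=1: revealed 1 new [(2,3)] -> total=1
Click 2 (1,4) count=1: revealed 1 new [(1,4)] -> total=2
Click 3 (4,0) count=0: revealed 4 new [(3,0) (3,1) (4,0) (4,1)] -> total=6
Click 4 (4,3) count=2: revealed 1 new [(4,3)] -> total=7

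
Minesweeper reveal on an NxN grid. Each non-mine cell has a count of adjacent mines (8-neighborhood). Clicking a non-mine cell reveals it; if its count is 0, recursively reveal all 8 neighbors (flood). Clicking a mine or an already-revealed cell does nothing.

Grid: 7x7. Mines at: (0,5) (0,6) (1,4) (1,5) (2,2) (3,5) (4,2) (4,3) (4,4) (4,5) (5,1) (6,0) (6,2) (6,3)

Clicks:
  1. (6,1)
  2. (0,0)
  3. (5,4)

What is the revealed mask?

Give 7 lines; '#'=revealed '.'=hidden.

Answer: ####...
####...
##.....
##.....
##.....
....#..
.#.....

Derivation:
Click 1 (6,1) count=3: revealed 1 new [(6,1)] -> total=1
Click 2 (0,0) count=0: revealed 14 new [(0,0) (0,1) (0,2) (0,3) (1,0) (1,1) (1,2) (1,3) (2,0) (2,1) (3,0) (3,1) (4,0) (4,1)] -> total=15
Click 3 (5,4) count=4: revealed 1 new [(5,4)] -> total=16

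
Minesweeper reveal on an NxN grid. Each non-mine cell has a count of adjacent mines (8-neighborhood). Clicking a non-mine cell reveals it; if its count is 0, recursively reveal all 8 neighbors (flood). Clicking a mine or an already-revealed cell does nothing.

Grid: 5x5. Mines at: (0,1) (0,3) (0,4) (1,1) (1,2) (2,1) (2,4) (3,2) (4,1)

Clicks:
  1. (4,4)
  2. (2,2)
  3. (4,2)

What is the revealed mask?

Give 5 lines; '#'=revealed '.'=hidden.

Click 1 (4,4) count=0: revealed 4 new [(3,3) (3,4) (4,3) (4,4)] -> total=4
Click 2 (2,2) count=4: revealed 1 new [(2,2)] -> total=5
Click 3 (4,2) count=2: revealed 1 new [(4,2)] -> total=6

Answer: .....
.....
..#..
...##
..###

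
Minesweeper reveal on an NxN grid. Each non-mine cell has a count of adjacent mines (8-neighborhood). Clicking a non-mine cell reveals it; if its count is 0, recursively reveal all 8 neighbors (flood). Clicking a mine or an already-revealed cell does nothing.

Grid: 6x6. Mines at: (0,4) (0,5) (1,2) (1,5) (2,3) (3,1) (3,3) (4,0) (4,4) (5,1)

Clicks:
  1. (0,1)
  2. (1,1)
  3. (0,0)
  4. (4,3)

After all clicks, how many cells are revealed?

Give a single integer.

Click 1 (0,1) count=1: revealed 1 new [(0,1)] -> total=1
Click 2 (1,1) count=1: revealed 1 new [(1,1)] -> total=2
Click 3 (0,0) count=0: revealed 4 new [(0,0) (1,0) (2,0) (2,1)] -> total=6
Click 4 (4,3) count=2: revealed 1 new [(4,3)] -> total=7

Answer: 7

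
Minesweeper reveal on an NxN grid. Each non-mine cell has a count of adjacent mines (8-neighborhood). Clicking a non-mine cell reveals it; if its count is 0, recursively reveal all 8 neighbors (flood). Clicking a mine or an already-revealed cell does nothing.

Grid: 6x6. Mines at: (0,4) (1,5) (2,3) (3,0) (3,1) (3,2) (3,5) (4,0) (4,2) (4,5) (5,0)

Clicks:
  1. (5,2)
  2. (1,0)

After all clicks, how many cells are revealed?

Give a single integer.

Click 1 (5,2) count=1: revealed 1 new [(5,2)] -> total=1
Click 2 (1,0) count=0: revealed 11 new [(0,0) (0,1) (0,2) (0,3) (1,0) (1,1) (1,2) (1,3) (2,0) (2,1) (2,2)] -> total=12

Answer: 12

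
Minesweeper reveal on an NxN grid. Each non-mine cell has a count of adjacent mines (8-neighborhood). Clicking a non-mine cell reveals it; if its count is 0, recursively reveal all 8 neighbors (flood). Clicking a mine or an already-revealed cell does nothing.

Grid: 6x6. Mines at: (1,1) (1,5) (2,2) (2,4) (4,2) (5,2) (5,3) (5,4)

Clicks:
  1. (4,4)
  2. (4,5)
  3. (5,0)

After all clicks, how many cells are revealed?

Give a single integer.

Answer: 10

Derivation:
Click 1 (4,4) count=2: revealed 1 new [(4,4)] -> total=1
Click 2 (4,5) count=1: revealed 1 new [(4,5)] -> total=2
Click 3 (5,0) count=0: revealed 8 new [(2,0) (2,1) (3,0) (3,1) (4,0) (4,1) (5,0) (5,1)] -> total=10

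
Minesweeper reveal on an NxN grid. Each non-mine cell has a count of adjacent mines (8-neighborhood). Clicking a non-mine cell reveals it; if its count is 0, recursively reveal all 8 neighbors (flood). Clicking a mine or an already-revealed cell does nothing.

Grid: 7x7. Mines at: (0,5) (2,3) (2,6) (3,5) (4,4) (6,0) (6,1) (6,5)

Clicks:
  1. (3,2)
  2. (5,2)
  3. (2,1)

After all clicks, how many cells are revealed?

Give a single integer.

Click 1 (3,2) count=1: revealed 1 new [(3,2)] -> total=1
Click 2 (5,2) count=1: revealed 1 new [(5,2)] -> total=2
Click 3 (2,1) count=0: revealed 23 new [(0,0) (0,1) (0,2) (0,3) (0,4) (1,0) (1,1) (1,2) (1,3) (1,4) (2,0) (2,1) (2,2) (3,0) (3,1) (3,3) (4,0) (4,1) (4,2) (4,3) (5,0) (5,1) (5,3)] -> total=25

Answer: 25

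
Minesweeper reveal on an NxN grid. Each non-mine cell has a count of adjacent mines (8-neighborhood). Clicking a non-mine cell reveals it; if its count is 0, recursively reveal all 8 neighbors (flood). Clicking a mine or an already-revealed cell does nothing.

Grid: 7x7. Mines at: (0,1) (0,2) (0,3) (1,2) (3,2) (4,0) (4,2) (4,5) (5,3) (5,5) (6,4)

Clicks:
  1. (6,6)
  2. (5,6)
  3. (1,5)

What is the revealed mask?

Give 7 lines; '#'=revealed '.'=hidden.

Answer: ....###
...####
...####
...####
.......
......#
......#

Derivation:
Click 1 (6,6) count=1: revealed 1 new [(6,6)] -> total=1
Click 2 (5,6) count=2: revealed 1 new [(5,6)] -> total=2
Click 3 (1,5) count=0: revealed 15 new [(0,4) (0,5) (0,6) (1,3) (1,4) (1,5) (1,6) (2,3) (2,4) (2,5) (2,6) (3,3) (3,4) (3,5) (3,6)] -> total=17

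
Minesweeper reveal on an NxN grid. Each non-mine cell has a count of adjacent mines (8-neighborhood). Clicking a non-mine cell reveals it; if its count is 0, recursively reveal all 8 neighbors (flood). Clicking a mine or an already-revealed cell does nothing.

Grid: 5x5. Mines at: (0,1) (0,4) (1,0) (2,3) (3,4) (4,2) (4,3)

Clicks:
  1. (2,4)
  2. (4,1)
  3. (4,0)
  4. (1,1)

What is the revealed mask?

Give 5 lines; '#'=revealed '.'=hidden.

Answer: .....
.#...
##..#
##...
##...

Derivation:
Click 1 (2,4) count=2: revealed 1 new [(2,4)] -> total=1
Click 2 (4,1) count=1: revealed 1 new [(4,1)] -> total=2
Click 3 (4,0) count=0: revealed 5 new [(2,0) (2,1) (3,0) (3,1) (4,0)] -> total=7
Click 4 (1,1) count=2: revealed 1 new [(1,1)] -> total=8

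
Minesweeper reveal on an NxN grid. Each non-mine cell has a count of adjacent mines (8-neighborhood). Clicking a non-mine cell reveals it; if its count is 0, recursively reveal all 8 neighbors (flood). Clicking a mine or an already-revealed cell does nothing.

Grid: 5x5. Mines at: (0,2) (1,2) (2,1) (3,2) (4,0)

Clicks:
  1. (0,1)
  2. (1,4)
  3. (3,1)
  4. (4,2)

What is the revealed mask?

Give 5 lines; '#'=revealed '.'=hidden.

Answer: .#.##
...##
...##
.#.##
..###

Derivation:
Click 1 (0,1) count=2: revealed 1 new [(0,1)] -> total=1
Click 2 (1,4) count=0: revealed 10 new [(0,3) (0,4) (1,3) (1,4) (2,3) (2,4) (3,3) (3,4) (4,3) (4,4)] -> total=11
Click 3 (3,1) count=3: revealed 1 new [(3,1)] -> total=12
Click 4 (4,2) count=1: revealed 1 new [(4,2)] -> total=13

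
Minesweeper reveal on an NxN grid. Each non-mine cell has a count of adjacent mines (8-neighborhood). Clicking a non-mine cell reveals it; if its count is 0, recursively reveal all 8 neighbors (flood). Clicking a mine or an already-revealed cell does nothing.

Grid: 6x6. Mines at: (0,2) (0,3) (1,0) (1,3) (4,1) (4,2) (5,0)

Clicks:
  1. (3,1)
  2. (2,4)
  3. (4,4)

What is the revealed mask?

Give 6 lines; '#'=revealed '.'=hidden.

Answer: ....##
....##
...###
.#.###
...###
...###

Derivation:
Click 1 (3,1) count=2: revealed 1 new [(3,1)] -> total=1
Click 2 (2,4) count=1: revealed 1 new [(2,4)] -> total=2
Click 3 (4,4) count=0: revealed 15 new [(0,4) (0,5) (1,4) (1,5) (2,3) (2,5) (3,3) (3,4) (3,5) (4,3) (4,4) (4,5) (5,3) (5,4) (5,5)] -> total=17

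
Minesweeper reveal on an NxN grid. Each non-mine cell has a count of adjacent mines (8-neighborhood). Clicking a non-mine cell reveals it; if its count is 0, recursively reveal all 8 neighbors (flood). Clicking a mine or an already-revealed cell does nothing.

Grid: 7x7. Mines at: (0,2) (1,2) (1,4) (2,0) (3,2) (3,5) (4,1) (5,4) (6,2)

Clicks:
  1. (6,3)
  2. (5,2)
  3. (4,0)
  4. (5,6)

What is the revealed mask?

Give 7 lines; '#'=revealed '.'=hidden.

Answer: .......
.......
.......
.......
#....##
..#..##
...#.##

Derivation:
Click 1 (6,3) count=2: revealed 1 new [(6,3)] -> total=1
Click 2 (5,2) count=2: revealed 1 new [(5,2)] -> total=2
Click 3 (4,0) count=1: revealed 1 new [(4,0)] -> total=3
Click 4 (5,6) count=0: revealed 6 new [(4,5) (4,6) (5,5) (5,6) (6,5) (6,6)] -> total=9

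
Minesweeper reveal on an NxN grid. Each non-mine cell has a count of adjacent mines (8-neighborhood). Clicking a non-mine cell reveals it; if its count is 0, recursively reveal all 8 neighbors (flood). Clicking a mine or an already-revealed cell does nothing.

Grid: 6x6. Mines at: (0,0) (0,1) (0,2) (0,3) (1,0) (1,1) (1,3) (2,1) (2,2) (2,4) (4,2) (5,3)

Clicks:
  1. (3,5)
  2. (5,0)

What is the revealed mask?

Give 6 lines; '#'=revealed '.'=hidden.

Click 1 (3,5) count=1: revealed 1 new [(3,5)] -> total=1
Click 2 (5,0) count=0: revealed 6 new [(3,0) (3,1) (4,0) (4,1) (5,0) (5,1)] -> total=7

Answer: ......
......
......
##...#
##....
##....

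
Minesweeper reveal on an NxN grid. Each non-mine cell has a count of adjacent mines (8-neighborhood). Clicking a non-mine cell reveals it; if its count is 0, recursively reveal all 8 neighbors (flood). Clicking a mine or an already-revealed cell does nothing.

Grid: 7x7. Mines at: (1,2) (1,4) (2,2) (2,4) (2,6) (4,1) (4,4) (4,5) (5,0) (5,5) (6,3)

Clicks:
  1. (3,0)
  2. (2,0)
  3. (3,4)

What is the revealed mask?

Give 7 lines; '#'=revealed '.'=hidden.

Answer: ##.....
##.....
##.....
##..#..
.......
.......
.......

Derivation:
Click 1 (3,0) count=1: revealed 1 new [(3,0)] -> total=1
Click 2 (2,0) count=0: revealed 7 new [(0,0) (0,1) (1,0) (1,1) (2,0) (2,1) (3,1)] -> total=8
Click 3 (3,4) count=3: revealed 1 new [(3,4)] -> total=9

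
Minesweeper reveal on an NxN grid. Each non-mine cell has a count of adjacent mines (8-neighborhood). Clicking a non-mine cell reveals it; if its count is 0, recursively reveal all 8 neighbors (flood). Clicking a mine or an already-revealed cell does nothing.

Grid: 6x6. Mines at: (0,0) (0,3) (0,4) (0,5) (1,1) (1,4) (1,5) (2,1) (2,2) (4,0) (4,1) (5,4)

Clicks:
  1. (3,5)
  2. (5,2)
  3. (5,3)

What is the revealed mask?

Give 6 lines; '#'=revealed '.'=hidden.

Click 1 (3,5) count=0: revealed 9 new [(2,3) (2,4) (2,5) (3,3) (3,4) (3,5) (4,3) (4,4) (4,5)] -> total=9
Click 2 (5,2) count=1: revealed 1 new [(5,2)] -> total=10
Click 3 (5,3) count=1: revealed 1 new [(5,3)] -> total=11

Answer: ......
......
...###
...###
...###
..##..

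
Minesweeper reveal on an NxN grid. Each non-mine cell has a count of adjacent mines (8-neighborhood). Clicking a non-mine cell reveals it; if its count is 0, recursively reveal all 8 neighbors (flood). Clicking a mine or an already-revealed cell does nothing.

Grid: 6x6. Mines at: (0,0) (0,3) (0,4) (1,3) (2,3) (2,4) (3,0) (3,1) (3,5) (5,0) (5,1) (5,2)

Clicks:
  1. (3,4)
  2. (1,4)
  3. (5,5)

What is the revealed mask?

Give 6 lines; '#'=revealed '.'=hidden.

Answer: ......
....#.
......
....#.
...###
...###

Derivation:
Click 1 (3,4) count=3: revealed 1 new [(3,4)] -> total=1
Click 2 (1,4) count=5: revealed 1 new [(1,4)] -> total=2
Click 3 (5,5) count=0: revealed 6 new [(4,3) (4,4) (4,5) (5,3) (5,4) (5,5)] -> total=8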